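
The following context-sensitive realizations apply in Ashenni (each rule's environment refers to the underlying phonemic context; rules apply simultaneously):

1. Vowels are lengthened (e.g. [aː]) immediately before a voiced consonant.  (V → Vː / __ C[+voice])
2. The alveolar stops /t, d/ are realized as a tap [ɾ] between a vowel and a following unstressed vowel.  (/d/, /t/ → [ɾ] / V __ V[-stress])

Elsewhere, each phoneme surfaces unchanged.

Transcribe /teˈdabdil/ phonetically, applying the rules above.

/t/ (word-initial) fails the environment for rule 2, so it stays [t].
/e/ — between /t/ and /d/, before a voiced consonant — surfaces as [eː] (rule 1).
/d/ (between /e/ and /a/) is in the target of rule 2 but the environment (between a vowel and a following unstressed vowel) is not met → [d].
/a/ meets the environment for rule 1 (before a voiced consonant) → [aː].
/b/ — not in any rule's target class → [b].
/d/ — between /b/ and /i/; rule 2 does not apply here → [d].
Rule 1 applies to /i/ (between /d/ and /l/: before a voiced consonant) → [iː].
/l/ stays [l].

[teːˈdaːbdiːl]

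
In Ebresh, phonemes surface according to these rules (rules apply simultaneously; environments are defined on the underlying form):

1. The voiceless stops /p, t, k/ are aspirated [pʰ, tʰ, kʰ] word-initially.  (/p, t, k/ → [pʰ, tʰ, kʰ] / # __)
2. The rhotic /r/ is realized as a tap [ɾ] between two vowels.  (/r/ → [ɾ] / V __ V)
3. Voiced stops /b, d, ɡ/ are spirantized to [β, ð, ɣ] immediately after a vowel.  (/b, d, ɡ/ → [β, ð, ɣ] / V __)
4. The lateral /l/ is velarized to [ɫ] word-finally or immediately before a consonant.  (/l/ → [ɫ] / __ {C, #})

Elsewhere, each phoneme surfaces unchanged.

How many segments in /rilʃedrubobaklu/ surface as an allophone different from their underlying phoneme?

Segments that undergo a rule: /l/ → [ɫ] (rule 4); /d/ → [ð] (rule 3); /b/ → [β] (rule 3); /b/ → [β] (rule 3).
All other segments surface unchanged.

4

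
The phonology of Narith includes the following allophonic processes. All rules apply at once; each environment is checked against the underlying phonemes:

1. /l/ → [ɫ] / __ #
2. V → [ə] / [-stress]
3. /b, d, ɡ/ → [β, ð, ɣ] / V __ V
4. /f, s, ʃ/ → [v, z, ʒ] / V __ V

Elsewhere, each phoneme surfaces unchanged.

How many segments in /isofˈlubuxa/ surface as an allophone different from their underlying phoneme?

6

Segments that undergo a rule: /i/ → [ə] (rule 2); /s/ → [z] (rule 4); /o/ → [ə] (rule 2); /b/ → [β] (rule 3); /u/ → [ə] (rule 2); /a/ → [ə] (rule 2).
All other segments surface unchanged.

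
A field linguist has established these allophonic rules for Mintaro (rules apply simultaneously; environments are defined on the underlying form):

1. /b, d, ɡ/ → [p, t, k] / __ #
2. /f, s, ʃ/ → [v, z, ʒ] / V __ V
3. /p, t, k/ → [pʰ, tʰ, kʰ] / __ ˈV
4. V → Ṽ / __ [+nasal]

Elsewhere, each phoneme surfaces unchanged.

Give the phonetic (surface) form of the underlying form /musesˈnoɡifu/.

[muzesˈnoɡivu]

/m/ (word-initial): no rule targets it → [m].
/u/ (between /m/ and /s/): rule 4 targets it, but not before a nasal consonant → unchanged [u].
Rule 2 applies to /s/ (between /u/ and /e/: between two vowels) → [z].
/e/ (between /s/ and /s/) is in the target of rule 4 but the environment (before a nasal consonant) is not met → [e].
/s/ (between /e/ and /n/) is in the target of rule 2 but the environment (between two vowels) is not met → [s].
/n/ stays [n].
/o/ (between /n/ and /ɡ/) is in the target of rule 4 but the environment (before a nasal consonant) is not met → [o].
/ɡ/ — between /o/ and /i/; rule 1 does not apply here → [ɡ].
/i/ (between /ɡ/ and /f/): rule 4 targets it, but not before a nasal consonant → unchanged [i].
/f/ (between /i/ and /u/) occurs between two vowels → [v] by rule 2.
/u/ (word-final) fails the environment for rule 4, so it stays [u].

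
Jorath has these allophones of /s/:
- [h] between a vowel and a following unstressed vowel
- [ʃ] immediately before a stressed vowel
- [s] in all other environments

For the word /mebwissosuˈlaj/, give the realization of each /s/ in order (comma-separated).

Occurrence 1 (position 6): no conditioning environment matches → elsewhere allophone [s].
Occurrence 2 (position 7): no conditioning environment matches → elsewhere allophone [s].
Occurrence 3 (position 9): between a vowel and a following unstressed vowel → [h].

[s], [s], [h]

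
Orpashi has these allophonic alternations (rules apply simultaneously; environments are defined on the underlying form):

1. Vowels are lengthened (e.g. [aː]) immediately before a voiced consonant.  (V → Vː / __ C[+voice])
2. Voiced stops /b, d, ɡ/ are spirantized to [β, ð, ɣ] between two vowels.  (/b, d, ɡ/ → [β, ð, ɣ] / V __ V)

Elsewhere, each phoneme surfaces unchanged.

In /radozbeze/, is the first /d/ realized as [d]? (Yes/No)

No

/d/ (between /a/ and /o/) occurs between two vowels → [ð] by rule 2.
The actual realization is [ð], not [d].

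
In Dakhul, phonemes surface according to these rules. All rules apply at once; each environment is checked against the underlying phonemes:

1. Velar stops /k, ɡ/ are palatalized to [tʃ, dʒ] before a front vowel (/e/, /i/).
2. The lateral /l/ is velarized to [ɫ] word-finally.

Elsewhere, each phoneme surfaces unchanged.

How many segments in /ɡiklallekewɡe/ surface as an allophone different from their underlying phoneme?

Segments that undergo a rule: /ɡ/ → [dʒ] (rule 1); /k/ → [tʃ] (rule 1); /ɡ/ → [dʒ] (rule 1).
All other segments surface unchanged.

3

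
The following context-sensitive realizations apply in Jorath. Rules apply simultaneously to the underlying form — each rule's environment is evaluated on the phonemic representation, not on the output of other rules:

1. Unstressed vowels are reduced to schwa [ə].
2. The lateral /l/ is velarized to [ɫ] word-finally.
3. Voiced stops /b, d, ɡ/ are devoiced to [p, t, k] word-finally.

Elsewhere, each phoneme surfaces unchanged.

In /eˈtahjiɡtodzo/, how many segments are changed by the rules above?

Segments that undergo a rule: /e/ → [ə] (rule 1); /i/ → [ə] (rule 1); /o/ → [ə] (rule 1); /o/ → [ə] (rule 1).
All other segments surface unchanged.

4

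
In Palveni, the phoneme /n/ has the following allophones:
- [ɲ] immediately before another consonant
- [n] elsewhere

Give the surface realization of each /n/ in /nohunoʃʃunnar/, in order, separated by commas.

Occurrence 1 (position 1): no conditioning environment matches → elsewhere allophone [n].
Occurrence 2 (position 5): no conditioning environment matches → elsewhere allophone [n].
Occurrence 3 (position 10): immediately before another consonant → [ɲ].
Occurrence 4 (position 11): no conditioning environment matches → elsewhere allophone [n].

[n], [n], [ɲ], [n]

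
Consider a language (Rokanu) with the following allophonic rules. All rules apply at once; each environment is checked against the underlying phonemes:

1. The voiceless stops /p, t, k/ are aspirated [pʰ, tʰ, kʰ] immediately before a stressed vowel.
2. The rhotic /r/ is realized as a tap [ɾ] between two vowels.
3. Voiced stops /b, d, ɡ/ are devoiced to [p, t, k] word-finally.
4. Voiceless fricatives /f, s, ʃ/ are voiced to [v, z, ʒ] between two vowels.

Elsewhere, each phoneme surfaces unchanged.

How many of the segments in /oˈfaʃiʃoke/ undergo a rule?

3

Segments that undergo a rule: /f/ → [v] (rule 4); /ʃ/ → [ʒ] (rule 4); /ʃ/ → [ʒ] (rule 4).
All other segments surface unchanged.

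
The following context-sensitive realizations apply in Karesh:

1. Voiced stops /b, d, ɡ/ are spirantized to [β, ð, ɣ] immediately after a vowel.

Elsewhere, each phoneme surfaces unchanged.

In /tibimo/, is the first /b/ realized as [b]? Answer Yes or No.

No

/b/ — between /i/ and /i/, immediately after a vowel — surfaces as [β] (rule 1).
The actual realization is [β], not [b].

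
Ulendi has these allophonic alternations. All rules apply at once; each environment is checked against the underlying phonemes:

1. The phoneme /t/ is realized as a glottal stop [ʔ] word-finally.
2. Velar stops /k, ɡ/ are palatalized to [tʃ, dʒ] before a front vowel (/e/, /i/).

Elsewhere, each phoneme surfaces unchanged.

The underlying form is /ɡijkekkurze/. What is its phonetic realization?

[dʒijtʃekkurze]

/ɡ/ — word-initial, before a front vowel — surfaces as [dʒ] (rule 2).
/i/ (between /ɡ/ and /j/) is unaffected → [i].
/j/ (between /i/ and /k/): no rule targets it → [j].
/k/ (between /j/ and /e/) occurs before a front vowel → [tʃ] by rule 2.
/e/ (between /k/ and /k/) is unaffected → [e].
/k/ (between /e/ and /k/) fails the environment for rule 2, so it stays [k].
/k/ (between /k/ and /u/) is in the target of rule 2 but the environment (before a front vowel) is not met → [k].
/u/ (between /k/ and /r/): no rule targets it → [u].
/r/ (between /u/ and /z/): no rule targets it → [r].
/z/ (between /r/ and /e/): no rule targets it → [z].
/e/ stays [e].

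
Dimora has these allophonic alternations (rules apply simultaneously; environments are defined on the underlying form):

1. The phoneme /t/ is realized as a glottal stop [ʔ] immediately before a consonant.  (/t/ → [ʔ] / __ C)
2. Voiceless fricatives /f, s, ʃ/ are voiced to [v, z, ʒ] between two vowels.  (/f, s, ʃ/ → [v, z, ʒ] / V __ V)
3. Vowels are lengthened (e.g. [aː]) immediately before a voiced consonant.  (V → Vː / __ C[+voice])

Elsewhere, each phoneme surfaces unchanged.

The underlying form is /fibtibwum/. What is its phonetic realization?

/f/ (word-initial) fails the environment for rule 2, so it stays [f].
/i/ — between /f/ and /b/, before a voiced consonant — surfaces as [iː] (rule 3).
/b/ (between /i/ and /t/) is unaffected → [b].
/t/ — between /b/ and /i/; rule 1 does not apply here → [t].
/i/ (between /t/ and /b/) occurs before a voiced consonant → [iː] by rule 3.
/b/ stays [b].
/w/ stays [w].
Rule 3 applies to /u/ (between /w/ and /m/: before a voiced consonant) → [uː].
/m/ stays [m].

[fiːbtiːbwuːm]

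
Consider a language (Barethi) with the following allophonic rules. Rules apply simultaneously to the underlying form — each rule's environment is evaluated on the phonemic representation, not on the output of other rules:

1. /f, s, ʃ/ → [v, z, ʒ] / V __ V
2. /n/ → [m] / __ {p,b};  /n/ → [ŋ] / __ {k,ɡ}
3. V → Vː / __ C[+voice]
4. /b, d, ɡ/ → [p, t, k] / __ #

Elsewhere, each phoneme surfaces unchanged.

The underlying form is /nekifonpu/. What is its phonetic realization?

[nekivoːmpu]

/n/ — word-initial; rule 2 does not apply here → [n].
/e/ (between /n/ and /k/) is in the target of rule 3 but the environment (before a voiced consonant) is not met → [e].
/k/ stays [k].
/i/ (between /k/ and /f/): rule 3 targets it, but not before a voiced consonant → unchanged [i].
/f/ (between /i/ and /o/): between two vowels, so rule 1 applies → [v].
/o/ — between /f/ and /n/, before a voiced consonant — surfaces as [oː] (rule 3).
/n/ (between /o/ and /p/): before a labial or velar stop, so rule 2 applies → [m].
/p/ — not in any rule's target class → [p].
/u/ (word-final) is in the target of rule 3 but the environment (before a voiced consonant) is not met → [u].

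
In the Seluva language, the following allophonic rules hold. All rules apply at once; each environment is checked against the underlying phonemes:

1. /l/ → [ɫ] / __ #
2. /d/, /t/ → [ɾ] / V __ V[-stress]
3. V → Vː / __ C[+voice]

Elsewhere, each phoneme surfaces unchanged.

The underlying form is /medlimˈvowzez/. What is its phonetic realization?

/m/ (word-initial) is unaffected → [m].
/e/ (between /m/ and /d/) occurs before a voiced consonant → [eː] by rule 3.
/d/ (between /e/ and /l/) fails the environment for rule 2, so it stays [d].
/l/ (between /d/ and /i/) fails the environment for rule 1, so it stays [l].
/i/ (between /l/ and /m/) occurs before a voiced consonant → [iː] by rule 3.
/m/ (between /i/ and /v/) is unaffected → [m].
/v/ stays [v].
/o/ meets the environment for rule 3 (before a voiced consonant) → [oː].
/w/ (between /o/ and /z/) is unaffected → [w].
/z/ — not in any rule's target class → [z].
/e/ (between /z/ and /z/): before a voiced consonant, so rule 3 applies → [eː].
/z/ (word-final): no rule targets it → [z].

[meːdliːmˈvoːwzeːz]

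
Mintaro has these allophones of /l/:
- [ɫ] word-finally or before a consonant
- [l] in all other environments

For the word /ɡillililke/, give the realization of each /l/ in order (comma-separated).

[ɫ], [l], [l], [ɫ]

Occurrence 1 (position 3): word-finally or before a consonant → [ɫ].
Occurrence 2 (position 4): no conditioning environment matches → elsewhere allophone [l].
Occurrence 3 (position 6): no conditioning environment matches → elsewhere allophone [l].
Occurrence 4 (position 8): word-finally or before a consonant → [ɫ].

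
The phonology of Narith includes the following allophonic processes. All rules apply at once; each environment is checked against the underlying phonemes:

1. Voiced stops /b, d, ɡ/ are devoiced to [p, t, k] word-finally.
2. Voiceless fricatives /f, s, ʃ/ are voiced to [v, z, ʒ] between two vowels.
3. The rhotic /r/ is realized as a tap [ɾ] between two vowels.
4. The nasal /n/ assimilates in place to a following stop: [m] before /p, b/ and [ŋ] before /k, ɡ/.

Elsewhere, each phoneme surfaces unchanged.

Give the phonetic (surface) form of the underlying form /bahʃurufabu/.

[bahʃuɾuvabu]

/b/ (word-initial) fails the environment for rule 1, so it stays [b].
/a/ (between /b/ and /h/) is unaffected → [a].
/h/ (between /a/ and /ʃ/) is unaffected → [h].
/ʃ/ (between /h/ and /u/) fails the environment for rule 2, so it stays [ʃ].
/u/ (between /ʃ/ and /r/): no rule targets it → [u].
/r/ (between /u/ and /u/) occurs between two vowels → [ɾ] by rule 3.
/u/ (between /r/ and /f/) is unaffected → [u].
/f/ (between /u/ and /a/) occurs between two vowels → [v] by rule 2.
/a/ — not in any rule's target class → [a].
/b/ (between /a/ and /u/) is in the target of rule 1 but the environment (word-finally) is not met → [b].
/u/ stays [u].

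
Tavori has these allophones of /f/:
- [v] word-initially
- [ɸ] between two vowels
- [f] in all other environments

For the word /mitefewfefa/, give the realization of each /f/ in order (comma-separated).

Occurrence 1 (position 5): between two vowels → [ɸ].
Occurrence 2 (position 8): no conditioning environment matches → elsewhere allophone [f].
Occurrence 3 (position 10): between two vowels → [ɸ].

[ɸ], [f], [ɸ]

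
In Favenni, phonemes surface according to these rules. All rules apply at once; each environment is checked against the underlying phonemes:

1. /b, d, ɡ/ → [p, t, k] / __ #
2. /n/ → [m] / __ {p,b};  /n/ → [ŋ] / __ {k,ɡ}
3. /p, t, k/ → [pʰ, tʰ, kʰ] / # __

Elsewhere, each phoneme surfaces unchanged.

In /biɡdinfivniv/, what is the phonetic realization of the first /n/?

/n/ — between /i/ and /f/; rule 2 does not apply here → [n].

[n]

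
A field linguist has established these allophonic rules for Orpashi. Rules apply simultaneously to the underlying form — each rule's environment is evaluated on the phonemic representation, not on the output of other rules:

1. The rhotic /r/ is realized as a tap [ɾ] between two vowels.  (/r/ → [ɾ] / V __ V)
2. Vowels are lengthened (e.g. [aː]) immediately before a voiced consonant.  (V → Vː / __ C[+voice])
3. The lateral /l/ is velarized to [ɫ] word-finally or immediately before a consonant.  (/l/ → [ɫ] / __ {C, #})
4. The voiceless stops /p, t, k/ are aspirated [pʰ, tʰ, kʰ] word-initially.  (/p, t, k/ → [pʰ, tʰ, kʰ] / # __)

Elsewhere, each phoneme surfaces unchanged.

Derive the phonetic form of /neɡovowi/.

/n/ (word-initial) is unaffected → [n].
/e/ — between /n/ and /ɡ/, before a voiced consonant — surfaces as [eː] (rule 2).
/ɡ/ stays [ɡ].
/o/ meets the environment for rule 2 (before a voiced consonant) → [oː].
/v/ stays [v].
/o/ (between /v/ and /w/): before a voiced consonant, so rule 2 applies → [oː].
/w/ — not in any rule's target class → [w].
/i/ (word-final) fails the environment for rule 2, so it stays [i].

[neːɡoːvoːwi]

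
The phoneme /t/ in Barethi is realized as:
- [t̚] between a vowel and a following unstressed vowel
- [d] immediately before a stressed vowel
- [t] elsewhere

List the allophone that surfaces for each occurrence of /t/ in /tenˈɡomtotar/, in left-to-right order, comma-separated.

[t], [t], [t̚]

Occurrence 1 (position 1): no conditioning environment matches → elsewhere allophone [t].
Occurrence 2 (position 7): no conditioning environment matches → elsewhere allophone [t].
Occurrence 3 (position 9): between a vowel and a following unstressed vowel → [t̚].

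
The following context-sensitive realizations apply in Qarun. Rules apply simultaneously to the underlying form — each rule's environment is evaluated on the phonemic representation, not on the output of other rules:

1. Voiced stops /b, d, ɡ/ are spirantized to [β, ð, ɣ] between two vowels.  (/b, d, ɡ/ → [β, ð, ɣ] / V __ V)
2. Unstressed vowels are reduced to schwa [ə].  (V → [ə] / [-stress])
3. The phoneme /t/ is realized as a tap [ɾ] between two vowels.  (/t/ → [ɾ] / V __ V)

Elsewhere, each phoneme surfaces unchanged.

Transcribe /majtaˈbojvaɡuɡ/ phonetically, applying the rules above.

[məjtəˈβojvəɣəɡ]

/m/ stays [m].
/a/ (between /m/ and /j/) occurs in an unstressed syllable → [ə] by rule 2.
/j/ stays [j].
/t/ — between /j/ and /a/; rule 3 does not apply here → [t].
/a/ (between /t/ and /b/): in an unstressed syllable, so rule 2 applies → [ə].
/b/ (between /a/ and /o/) occurs between two vowels → [β] by rule 1.
/o/ (between /b/ and /j/) fails the environment for rule 2, so it stays [o].
/j/ — not in any rule's target class → [j].
/v/ (between /j/ and /a/): no rule targets it → [v].
/a/ (between /v/ and /ɡ/) occurs in an unstressed syllable → [ə] by rule 2.
/ɡ/ — between /a/ and /u/, between two vowels — surfaces as [ɣ] (rule 1).
Rule 2 applies to /u/ (between /ɡ/ and /ɡ/: in an unstressed syllable) → [ə].
/ɡ/ (word-final) is in the target of rule 1 but the environment (between two vowels) is not met → [ɡ].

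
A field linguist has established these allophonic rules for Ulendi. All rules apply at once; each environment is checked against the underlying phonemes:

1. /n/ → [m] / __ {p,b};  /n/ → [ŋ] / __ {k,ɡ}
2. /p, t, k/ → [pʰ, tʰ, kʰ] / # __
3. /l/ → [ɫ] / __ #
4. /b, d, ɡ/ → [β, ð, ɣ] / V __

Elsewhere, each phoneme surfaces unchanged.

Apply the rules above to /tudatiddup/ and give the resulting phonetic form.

[tʰuðatiðdup]

/t/ (word-initial): word-initially, so rule 2 applies → [tʰ].
/u/ stays [u].
/d/ (between /u/ and /a/): immediately after a vowel, so rule 4 applies → [ð].
/a/ (between /d/ and /t/) is unaffected → [a].
/t/ — between /a/ and /i/; rule 2 does not apply here → [t].
/i/ stays [i].
/d/ meets the environment for rule 4 (immediately after a vowel) → [ð].
/d/ (between /d/ and /u/) fails the environment for rule 4, so it stays [d].
/u/ (between /d/ and /p/) is unaffected → [u].
/p/ (word-final) is in the target of rule 2 but the environment (word-initially) is not met → [p].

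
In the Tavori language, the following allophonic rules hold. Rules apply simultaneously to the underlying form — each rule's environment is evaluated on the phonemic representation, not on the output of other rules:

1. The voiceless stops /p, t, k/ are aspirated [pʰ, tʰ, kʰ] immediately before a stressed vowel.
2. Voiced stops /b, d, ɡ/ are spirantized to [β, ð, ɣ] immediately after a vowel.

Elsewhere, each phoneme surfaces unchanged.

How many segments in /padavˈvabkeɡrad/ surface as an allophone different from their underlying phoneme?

4

Segments that undergo a rule: /d/ → [ð] (rule 2); /b/ → [β] (rule 2); /ɡ/ → [ɣ] (rule 2); /d/ → [ð] (rule 2).
All other segments surface unchanged.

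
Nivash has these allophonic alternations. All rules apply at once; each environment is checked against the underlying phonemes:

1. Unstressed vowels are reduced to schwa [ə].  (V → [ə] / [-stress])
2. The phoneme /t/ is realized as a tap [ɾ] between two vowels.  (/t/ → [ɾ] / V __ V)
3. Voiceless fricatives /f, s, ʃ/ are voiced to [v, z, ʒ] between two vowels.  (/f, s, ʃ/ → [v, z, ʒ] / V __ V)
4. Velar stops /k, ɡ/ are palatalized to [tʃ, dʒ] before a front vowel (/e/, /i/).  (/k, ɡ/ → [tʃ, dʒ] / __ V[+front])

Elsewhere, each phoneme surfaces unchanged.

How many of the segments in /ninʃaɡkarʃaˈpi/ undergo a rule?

4

Segments that undergo a rule: /i/ → [ə] (rule 1); /a/ → [ə] (rule 1); /a/ → [ə] (rule 1); /a/ → [ə] (rule 1).
All other segments surface unchanged.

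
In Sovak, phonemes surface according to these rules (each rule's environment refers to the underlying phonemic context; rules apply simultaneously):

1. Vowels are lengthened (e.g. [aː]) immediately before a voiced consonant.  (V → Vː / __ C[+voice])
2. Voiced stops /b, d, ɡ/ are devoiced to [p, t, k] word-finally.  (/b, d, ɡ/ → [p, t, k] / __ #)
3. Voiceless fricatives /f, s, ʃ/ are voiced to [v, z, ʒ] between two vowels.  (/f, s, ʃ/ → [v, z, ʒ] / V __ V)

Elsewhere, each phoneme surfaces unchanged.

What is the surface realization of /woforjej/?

/w/ (word-initial): no rule targets it → [w].
/o/ (between /w/ and /f/) is in the target of rule 1 but the environment (before a voiced consonant) is not met → [o].
/f/ meets the environment for rule 3 (between two vowels) → [v].
/o/ (between /f/ and /r/) occurs before a voiced consonant → [oː] by rule 1.
/r/ stays [r].
/j/ stays [j].
/e/ (between /j/ and /j/): before a voiced consonant, so rule 1 applies → [eː].
/j/ — not in any rule's target class → [j].

[wovoːrjeːj]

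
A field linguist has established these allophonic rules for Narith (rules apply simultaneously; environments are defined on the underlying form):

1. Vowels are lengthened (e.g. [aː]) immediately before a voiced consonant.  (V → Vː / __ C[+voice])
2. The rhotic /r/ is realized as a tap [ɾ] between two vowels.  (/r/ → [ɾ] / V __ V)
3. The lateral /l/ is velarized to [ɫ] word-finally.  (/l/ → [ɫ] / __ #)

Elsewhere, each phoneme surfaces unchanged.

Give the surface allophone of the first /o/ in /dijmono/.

/o/ (between /m/ and /n/): before a voiced consonant, so rule 1 applies → [oː].

[oː]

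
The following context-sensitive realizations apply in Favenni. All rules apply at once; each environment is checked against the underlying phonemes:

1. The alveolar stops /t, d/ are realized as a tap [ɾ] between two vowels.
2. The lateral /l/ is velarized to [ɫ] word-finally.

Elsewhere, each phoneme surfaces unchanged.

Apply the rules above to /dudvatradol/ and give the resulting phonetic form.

/d/ (word-initial): rule 1 targets it, but not between two vowels → unchanged [d].
/u/ — not in any rule's target class → [u].
/d/ (between /u/ and /v/): rule 1 targets it, but not between two vowels → unchanged [d].
/v/ stays [v].
/a/ — not in any rule's target class → [a].
/t/ (between /a/ and /r/): rule 1 targets it, but not between two vowels → unchanged [t].
/r/ stays [r].
/a/ — not in any rule's target class → [a].
/d/ (between /a/ and /o/): between two vowels, so rule 1 applies → [ɾ].
/o/ stays [o].
/l/ (word-final): word-finally, so rule 2 applies → [ɫ].

[dudvatraɾoɫ]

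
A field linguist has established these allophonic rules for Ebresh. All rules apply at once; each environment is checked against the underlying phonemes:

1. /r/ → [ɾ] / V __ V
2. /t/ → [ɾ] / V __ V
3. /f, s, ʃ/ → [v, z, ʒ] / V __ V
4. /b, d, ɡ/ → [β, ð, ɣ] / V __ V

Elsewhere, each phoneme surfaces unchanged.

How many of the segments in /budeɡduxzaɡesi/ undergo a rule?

3

Segments that undergo a rule: /d/ → [ð] (rule 4); /ɡ/ → [ɣ] (rule 4); /s/ → [z] (rule 3).
All other segments surface unchanged.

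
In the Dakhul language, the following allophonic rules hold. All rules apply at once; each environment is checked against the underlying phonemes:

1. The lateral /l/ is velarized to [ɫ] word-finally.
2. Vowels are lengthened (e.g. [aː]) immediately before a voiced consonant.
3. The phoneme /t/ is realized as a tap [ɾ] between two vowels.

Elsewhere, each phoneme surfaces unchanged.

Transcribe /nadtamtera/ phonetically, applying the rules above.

[naːdtaːmteːra]

/n/ — not in any rule's target class → [n].
/a/ (between /n/ and /d/) occurs before a voiced consonant → [aː] by rule 2.
/d/ stays [d].
/t/ (between /d/ and /a/) is in the target of rule 3 but the environment (between two vowels) is not met → [t].
/a/ (between /t/ and /m/): before a voiced consonant, so rule 2 applies → [aː].
/m/ — not in any rule's target class → [m].
/t/ (between /m/ and /e/) fails the environment for rule 3, so it stays [t].
/e/ (between /t/ and /r/): before a voiced consonant, so rule 2 applies → [eː].
/r/ stays [r].
/a/ (word-final) fails the environment for rule 2, so it stays [a].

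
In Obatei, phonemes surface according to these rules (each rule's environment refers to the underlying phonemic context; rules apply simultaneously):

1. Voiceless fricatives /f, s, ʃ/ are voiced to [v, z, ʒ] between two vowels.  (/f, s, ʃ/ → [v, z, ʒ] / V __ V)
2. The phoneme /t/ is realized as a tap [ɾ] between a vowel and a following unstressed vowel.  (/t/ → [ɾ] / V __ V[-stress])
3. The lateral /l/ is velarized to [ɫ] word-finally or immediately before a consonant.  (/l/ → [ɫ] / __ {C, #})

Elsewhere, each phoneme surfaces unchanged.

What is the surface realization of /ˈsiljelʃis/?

/s/ — word-initial; rule 1 does not apply here → [s].
/i/ (between /s/ and /l/) is unaffected → [i].
/l/ (between /i/ and /j/): word-finally or immediately before a consonant, so rule 3 applies → [ɫ].
/j/ (between /l/ and /e/) is unaffected → [j].
/e/ stays [e].
/l/ meets the environment for rule 3 (word-finally or immediately before a consonant) → [ɫ].
/ʃ/ — between /l/ and /i/; rule 1 does not apply here → [ʃ].
/i/ — not in any rule's target class → [i].
/s/ (word-final): rule 1 targets it, but not between two vowels → unchanged [s].

[ˈsiɫjeɫʃis]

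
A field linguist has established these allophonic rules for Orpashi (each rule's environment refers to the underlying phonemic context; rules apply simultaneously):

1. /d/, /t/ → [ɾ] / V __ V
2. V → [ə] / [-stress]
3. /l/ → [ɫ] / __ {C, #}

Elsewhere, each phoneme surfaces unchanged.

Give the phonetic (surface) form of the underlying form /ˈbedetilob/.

[ˈbeɾəɾələb]

/b/ (word-initial) is unaffected → [b].
/e/ (between /b/ and /d/) fails the environment for rule 2, so it stays [e].
/d/ (between /e/ and /e/): between two vowels, so rule 1 applies → [ɾ].
/e/ (between /d/ and /t/) occurs in an unstressed syllable → [ə] by rule 2.
/t/ — between /e/ and /i/, between two vowels — surfaces as [ɾ] (rule 1).
/i/ (between /t/ and /l/) occurs in an unstressed syllable → [ə] by rule 2.
/l/ — between /i/ and /o/; rule 3 does not apply here → [l].
/o/ meets the environment for rule 2 (in an unstressed syllable) → [ə].
/b/ (word-final) is unaffected → [b].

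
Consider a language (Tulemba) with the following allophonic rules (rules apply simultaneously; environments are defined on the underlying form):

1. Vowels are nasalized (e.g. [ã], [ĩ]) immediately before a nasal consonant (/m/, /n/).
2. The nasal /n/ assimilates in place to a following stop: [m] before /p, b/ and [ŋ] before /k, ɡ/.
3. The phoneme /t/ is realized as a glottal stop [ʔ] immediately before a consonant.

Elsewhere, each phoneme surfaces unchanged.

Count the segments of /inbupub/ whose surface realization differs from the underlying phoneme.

2

Segments that undergo a rule: /i/ → [ĩ] (rule 1); /n/ → [m] (rule 2).
All other segments surface unchanged.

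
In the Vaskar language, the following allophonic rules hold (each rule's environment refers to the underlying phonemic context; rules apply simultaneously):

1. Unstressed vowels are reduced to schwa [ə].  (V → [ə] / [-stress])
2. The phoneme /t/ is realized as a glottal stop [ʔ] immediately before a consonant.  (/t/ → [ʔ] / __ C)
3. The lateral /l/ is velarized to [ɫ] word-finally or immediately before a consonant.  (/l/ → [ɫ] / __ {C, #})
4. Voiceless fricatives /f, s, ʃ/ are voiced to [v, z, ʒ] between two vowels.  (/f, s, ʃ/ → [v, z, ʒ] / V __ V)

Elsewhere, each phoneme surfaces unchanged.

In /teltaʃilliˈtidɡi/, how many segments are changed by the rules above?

8

Segments that undergo a rule: /e/ → [ə] (rule 1); /l/ → [ɫ] (rule 3); /a/ → [ə] (rule 1); /ʃ/ → [ʒ] (rule 4); /i/ → [ə] (rule 1); /l/ → [ɫ] (rule 3); /i/ → [ə] (rule 1); /i/ → [ə] (rule 1).
All other segments surface unchanged.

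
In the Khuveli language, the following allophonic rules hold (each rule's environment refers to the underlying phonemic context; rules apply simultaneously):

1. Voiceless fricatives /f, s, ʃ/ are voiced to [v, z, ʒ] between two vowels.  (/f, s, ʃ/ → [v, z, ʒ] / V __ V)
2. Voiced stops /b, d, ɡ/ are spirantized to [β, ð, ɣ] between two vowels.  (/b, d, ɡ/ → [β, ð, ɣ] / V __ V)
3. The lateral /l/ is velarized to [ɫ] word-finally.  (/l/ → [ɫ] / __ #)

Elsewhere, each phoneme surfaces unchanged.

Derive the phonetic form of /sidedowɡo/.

/s/ (word-initial) fails the environment for rule 1, so it stays [s].
/i/ (between /s/ and /d/): no rule targets it → [i].
/d/ — between /i/ and /e/, between two vowels — surfaces as [ð] (rule 2).
/e/ (between /d/ and /d/) is unaffected → [e].
/d/ (between /e/ and /o/) occurs between two vowels → [ð] by rule 2.
/o/ — not in any rule's target class → [o].
/w/ — not in any rule's target class → [w].
/ɡ/ (between /w/ and /o/): rule 2 targets it, but not between two vowels → unchanged [ɡ].
/o/ stays [o].

[siðeðowɡo]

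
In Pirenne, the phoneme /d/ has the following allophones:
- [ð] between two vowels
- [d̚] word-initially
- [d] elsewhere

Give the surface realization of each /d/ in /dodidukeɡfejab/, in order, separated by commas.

[d̚], [ð], [ð]

Occurrence 1 (position 1): word-initially → [d̚].
Occurrence 2 (position 3): between two vowels → [ð].
Occurrence 3 (position 5): between two vowels → [ð].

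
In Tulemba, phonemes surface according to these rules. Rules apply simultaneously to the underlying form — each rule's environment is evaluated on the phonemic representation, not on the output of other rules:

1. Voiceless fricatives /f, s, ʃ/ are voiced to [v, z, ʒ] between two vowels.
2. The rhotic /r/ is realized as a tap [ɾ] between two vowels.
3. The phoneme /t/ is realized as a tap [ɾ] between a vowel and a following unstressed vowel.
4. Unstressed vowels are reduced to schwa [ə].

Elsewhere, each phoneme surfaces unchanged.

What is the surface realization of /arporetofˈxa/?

[ərpəɾəɾəfˈxa]

/a/ meets the environment for rule 4 (in an unstressed syllable) → [ə].
/r/ (between /a/ and /p/) fails the environment for rule 2, so it stays [r].
/o/ (between /p/ and /r/): in an unstressed syllable, so rule 4 applies → [ə].
/r/ — between /o/ and /e/, between two vowels — surfaces as [ɾ] (rule 2).
/e/ (between /r/ and /t/): in an unstressed syllable, so rule 4 applies → [ə].
/t/ (between /e/ and /o/) occurs between a vowel and a following unstressed vowel → [ɾ] by rule 3.
/o/ — between /t/ and /f/, in an unstressed syllable — surfaces as [ə] (rule 4).
/f/ — between /o/ and /x/; rule 1 does not apply here → [f].
/a/ (word-final) is in the target of rule 4 but the environment (in an unstressed syllable) is not met → [a].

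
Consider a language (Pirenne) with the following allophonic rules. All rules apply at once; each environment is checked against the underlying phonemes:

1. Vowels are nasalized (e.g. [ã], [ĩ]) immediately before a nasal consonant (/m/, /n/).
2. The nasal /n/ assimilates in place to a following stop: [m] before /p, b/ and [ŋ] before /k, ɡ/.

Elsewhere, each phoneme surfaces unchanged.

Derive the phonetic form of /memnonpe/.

/e/ — between /m/ and /m/, before a nasal consonant — surfaces as [ẽ] (rule 1).
/n/ (between /m/ and /o/) is in the target of rule 2 but the environment (before a labial or velar stop) is not met → [n].
/o/ (between /n/ and /n/) occurs before a nasal consonant → [õ] by rule 1.
Rule 2 applies to /n/ (between /o/ and /p/: before a labial or velar stop) → [m].
/e/ (word-final) fails the environment for rule 1, so it stays [e].

[mẽmnõmpe]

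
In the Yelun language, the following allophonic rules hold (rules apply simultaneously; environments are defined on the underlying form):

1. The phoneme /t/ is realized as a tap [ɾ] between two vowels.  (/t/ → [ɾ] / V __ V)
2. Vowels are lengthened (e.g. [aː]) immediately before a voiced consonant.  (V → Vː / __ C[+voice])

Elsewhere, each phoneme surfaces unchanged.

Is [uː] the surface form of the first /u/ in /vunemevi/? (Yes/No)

/u/ (between /v/ and /n/): before a voiced consonant, so rule 2 applies → [uː].
The actual realization is [uː], which matches [uː].

Yes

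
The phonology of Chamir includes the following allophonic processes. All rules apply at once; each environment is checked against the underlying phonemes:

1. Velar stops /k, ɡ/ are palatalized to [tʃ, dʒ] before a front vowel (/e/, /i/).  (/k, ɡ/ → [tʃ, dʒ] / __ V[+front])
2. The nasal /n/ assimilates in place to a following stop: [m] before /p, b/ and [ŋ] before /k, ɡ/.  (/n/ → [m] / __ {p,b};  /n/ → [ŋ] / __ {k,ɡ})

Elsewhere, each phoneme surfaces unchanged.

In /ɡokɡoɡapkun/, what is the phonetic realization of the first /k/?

/k/ (between /o/ and /ɡ/) is in the target of rule 1 but the environment (before a front vowel) is not met → [k].

[k]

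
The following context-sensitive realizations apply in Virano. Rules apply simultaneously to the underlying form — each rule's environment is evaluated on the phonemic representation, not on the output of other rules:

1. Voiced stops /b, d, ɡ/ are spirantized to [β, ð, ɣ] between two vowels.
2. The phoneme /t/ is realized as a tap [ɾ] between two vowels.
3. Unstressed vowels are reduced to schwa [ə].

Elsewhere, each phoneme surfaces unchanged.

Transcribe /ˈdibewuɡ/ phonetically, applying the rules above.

/d/ — word-initial; rule 1 does not apply here → [d].
/i/ (between /d/ and /b/): rule 3 targets it, but not in an unstressed syllable → unchanged [i].
Rule 1 applies to /b/ (between /i/ and /e/: between two vowels) → [β].
Rule 3 applies to /e/ (between /b/ and /w/: in an unstressed syllable) → [ə].
/u/ (between /w/ and /ɡ/): in an unstressed syllable, so rule 3 applies → [ə].
/ɡ/ (word-final): rule 1 targets it, but not between two vowels → unchanged [ɡ].

[ˈdiβəwəɡ]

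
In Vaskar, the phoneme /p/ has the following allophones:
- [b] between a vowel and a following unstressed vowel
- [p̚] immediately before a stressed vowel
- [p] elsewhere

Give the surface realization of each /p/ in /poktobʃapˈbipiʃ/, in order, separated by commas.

[p], [p], [b]

Occurrence 1 (position 1): no conditioning environment matches → elsewhere allophone [p].
Occurrence 2 (position 9): no conditioning environment matches → elsewhere allophone [p].
Occurrence 3 (position 12): between a vowel and a following unstressed vowel → [b].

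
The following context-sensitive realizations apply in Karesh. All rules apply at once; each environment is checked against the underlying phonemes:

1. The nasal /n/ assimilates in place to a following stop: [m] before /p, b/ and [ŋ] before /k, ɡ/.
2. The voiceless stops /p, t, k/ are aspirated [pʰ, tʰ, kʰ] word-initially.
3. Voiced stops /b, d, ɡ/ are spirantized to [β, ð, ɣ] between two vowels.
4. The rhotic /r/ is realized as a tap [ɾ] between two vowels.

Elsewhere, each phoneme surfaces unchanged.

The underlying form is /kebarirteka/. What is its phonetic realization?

[kʰeβaɾirteka]

/k/ — word-initial, word-initially — surfaces as [kʰ] (rule 2).
/b/ meets the environment for rule 3 (between two vowels) → [β].
/r/ (between /a/ and /i/): between two vowels, so rule 4 applies → [ɾ].
/r/ (between /i/ and /t/): rule 4 targets it, but not between two vowels → unchanged [r].
/t/ (between /r/ and /e/) fails the environment for rule 2, so it stays [t].
/k/ (between /e/ and /a/): rule 2 targets it, but not word-initially → unchanged [k].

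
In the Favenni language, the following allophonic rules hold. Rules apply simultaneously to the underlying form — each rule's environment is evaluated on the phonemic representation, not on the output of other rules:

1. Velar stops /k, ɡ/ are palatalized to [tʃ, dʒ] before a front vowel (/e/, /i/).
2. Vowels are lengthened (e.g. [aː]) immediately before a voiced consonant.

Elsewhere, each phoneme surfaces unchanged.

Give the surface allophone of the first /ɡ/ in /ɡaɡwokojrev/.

/ɡ/ — word-initial; rule 1 does not apply here → [ɡ].

[ɡ]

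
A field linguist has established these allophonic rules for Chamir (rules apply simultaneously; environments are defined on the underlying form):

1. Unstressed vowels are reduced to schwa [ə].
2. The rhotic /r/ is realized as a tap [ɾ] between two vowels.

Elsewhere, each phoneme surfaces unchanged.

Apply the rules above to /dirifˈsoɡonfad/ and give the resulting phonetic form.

/i/ meets the environment for rule 1 (in an unstressed syllable) → [ə].
/r/ (between /i/ and /i/): between two vowels, so rule 2 applies → [ɾ].
/i/ (between /r/ and /f/) occurs in an unstressed syllable → [ə] by rule 1.
/o/ (between /s/ and /ɡ/) fails the environment for rule 1, so it stays [o].
Rule 1 applies to /o/ (between /ɡ/ and /n/: in an unstressed syllable) → [ə].
/a/ meets the environment for rule 1 (in an unstressed syllable) → [ə].

[dəɾəfˈsoɡənfəd]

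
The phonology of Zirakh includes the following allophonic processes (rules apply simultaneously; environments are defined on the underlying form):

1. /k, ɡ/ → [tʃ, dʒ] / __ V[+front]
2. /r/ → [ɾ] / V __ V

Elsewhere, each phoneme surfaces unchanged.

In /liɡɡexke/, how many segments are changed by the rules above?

Segments that undergo a rule: /ɡ/ → [dʒ] (rule 1); /k/ → [tʃ] (rule 1).
All other segments surface unchanged.

2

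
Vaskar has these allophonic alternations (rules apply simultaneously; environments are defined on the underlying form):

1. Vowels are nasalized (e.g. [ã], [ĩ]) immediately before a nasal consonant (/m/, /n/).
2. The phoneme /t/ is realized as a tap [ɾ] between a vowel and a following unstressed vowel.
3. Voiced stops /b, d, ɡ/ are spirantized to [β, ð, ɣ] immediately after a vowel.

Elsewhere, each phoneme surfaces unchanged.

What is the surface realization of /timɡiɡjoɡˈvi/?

[tĩmɡiɣjoɣˈvi]

/t/ (word-initial): rule 2 targets it, but not between a vowel and a following unstressed vowel → unchanged [t].
/i/ (between /t/ and /m/): before a nasal consonant, so rule 1 applies → [ĩ].
/m/ (between /i/ and /ɡ/): no rule targets it → [m].
/ɡ/ (between /m/ and /i/) is in the target of rule 3 but the environment (immediately after a vowel) is not met → [ɡ].
/i/ — between /ɡ/ and /ɡ/; rule 1 does not apply here → [i].
Rule 3 applies to /ɡ/ (between /i/ and /j/: immediately after a vowel) → [ɣ].
/j/ — not in any rule's target class → [j].
/o/ (between /j/ and /ɡ/) is in the target of rule 1 but the environment (before a nasal consonant) is not met → [o].
/ɡ/ (between /o/ and /v/): immediately after a vowel, so rule 3 applies → [ɣ].
/v/ (between /ɡ/ and /i/) is unaffected → [v].
/i/ — word-final; rule 1 does not apply here → [i].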